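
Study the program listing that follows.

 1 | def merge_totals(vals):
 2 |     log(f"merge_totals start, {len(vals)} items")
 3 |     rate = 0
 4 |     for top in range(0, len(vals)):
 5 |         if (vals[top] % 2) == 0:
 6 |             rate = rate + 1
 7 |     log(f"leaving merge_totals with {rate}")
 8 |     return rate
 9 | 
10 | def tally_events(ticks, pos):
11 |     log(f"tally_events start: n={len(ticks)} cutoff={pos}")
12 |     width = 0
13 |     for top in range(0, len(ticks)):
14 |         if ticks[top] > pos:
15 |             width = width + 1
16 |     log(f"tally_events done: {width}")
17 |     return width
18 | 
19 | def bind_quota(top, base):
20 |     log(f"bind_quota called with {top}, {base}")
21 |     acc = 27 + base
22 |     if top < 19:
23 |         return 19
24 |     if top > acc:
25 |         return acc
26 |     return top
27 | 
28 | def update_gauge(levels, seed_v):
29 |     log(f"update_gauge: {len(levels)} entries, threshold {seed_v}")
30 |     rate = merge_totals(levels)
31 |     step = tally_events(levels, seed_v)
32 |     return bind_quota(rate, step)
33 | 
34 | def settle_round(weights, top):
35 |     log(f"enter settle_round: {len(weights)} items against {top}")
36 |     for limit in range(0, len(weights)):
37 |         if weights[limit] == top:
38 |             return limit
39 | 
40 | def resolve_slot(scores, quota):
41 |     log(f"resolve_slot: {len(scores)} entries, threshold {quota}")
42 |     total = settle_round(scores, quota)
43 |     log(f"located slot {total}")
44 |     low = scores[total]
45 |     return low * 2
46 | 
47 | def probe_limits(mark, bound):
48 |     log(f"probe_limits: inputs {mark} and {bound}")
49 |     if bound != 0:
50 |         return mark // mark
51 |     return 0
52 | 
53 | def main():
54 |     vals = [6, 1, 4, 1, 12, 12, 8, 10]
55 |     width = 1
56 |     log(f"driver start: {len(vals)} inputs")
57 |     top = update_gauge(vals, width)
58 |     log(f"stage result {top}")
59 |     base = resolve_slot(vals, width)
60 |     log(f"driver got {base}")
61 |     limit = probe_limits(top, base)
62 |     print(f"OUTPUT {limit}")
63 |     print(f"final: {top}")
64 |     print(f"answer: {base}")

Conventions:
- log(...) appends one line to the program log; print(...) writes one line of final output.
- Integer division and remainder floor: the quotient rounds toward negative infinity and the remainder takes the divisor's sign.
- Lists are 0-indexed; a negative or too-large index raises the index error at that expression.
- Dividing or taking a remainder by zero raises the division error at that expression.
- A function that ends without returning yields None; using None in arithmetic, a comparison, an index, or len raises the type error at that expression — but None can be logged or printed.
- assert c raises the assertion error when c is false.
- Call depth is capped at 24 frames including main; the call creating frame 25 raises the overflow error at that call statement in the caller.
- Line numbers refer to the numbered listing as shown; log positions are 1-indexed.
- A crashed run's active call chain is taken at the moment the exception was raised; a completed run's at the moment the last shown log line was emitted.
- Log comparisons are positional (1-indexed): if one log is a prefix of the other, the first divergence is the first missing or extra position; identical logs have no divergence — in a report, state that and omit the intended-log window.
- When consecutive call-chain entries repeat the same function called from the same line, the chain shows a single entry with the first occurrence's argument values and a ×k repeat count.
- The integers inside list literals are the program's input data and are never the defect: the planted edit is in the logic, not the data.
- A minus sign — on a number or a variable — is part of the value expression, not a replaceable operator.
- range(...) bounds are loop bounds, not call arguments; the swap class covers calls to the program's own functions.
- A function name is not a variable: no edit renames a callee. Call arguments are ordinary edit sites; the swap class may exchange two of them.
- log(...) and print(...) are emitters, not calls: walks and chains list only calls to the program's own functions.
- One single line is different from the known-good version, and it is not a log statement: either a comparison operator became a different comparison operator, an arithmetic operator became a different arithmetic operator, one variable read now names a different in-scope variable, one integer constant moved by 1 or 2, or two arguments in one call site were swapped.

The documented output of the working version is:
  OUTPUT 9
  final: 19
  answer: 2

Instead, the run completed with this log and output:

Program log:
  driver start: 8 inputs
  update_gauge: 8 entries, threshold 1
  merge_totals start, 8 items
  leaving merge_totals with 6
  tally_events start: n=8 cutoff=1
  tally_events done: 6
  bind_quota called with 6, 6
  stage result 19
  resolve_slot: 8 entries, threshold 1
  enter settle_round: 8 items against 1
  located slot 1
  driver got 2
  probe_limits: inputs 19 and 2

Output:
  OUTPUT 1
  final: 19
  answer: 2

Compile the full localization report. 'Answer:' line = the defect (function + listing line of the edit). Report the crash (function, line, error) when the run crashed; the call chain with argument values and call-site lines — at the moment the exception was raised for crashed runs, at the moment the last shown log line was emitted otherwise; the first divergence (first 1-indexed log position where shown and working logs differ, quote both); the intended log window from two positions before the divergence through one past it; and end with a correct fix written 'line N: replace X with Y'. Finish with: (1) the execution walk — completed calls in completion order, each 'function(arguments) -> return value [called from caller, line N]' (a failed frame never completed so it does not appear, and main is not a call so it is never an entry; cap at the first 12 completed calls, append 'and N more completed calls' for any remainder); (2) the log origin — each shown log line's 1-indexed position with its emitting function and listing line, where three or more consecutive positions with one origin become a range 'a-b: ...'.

Answer: the defect is in probe_limits at line 50.
Key observation: The two runs log identically and part ways only at the printed values.
Call chain: main -> probe_limits(19, 2) (called at line 61).
First divergence: none (the log streams are identical).
Execution walk:
  merge_totals([6, 1, 4, 1, 12, 12, 8, 10]) -> 6  [called from update_gauge, line 30]
  tally_events([6, 1, 4, 1, 12, 12, 8, 10], 1) -> 6  [called from update_gauge, line 31]
  bind_quota(6, 6) -> 19  [called from update_gauge, line 32]
  update_gauge([6, 1, 4, 1, 12, 12, 8, 10], 1) -> 19  [called from main, line 57]
  settle_round([6, 1, 4, 1, 12, 12, 8, 10], 1) -> 1  [called from resolve_slot, line 42]
  resolve_slot([6, 1, 4, 1, 12, 12, 8, 10], 1) -> 2  [called from main, line 59]
  probe_limits(19, 2) -> 1  [called from main, line 61]
Log origins:
  1: emitted by main (line 56)
  2: emitted by update_gauge (line 29)
  3: emitted by merge_totals (line 2)
  4: emitted by merge_totals (line 7)
  5: emitted by tally_events (line 11)
  6: emitted by tally_events (line 16)
  7: emitted by bind_quota (line 20)
  8: emitted by main (line 58)
  9: emitted by resolve_slot (line 41)
  10: emitted by settle_round (line 35)
  11: emitted by resolve_slot (line 43)
  12: emitted by main (line 60)
  13: emitted by probe_limits (line 48)
A correct fix: line 50: replace `mark // mark` with `mark // bound`.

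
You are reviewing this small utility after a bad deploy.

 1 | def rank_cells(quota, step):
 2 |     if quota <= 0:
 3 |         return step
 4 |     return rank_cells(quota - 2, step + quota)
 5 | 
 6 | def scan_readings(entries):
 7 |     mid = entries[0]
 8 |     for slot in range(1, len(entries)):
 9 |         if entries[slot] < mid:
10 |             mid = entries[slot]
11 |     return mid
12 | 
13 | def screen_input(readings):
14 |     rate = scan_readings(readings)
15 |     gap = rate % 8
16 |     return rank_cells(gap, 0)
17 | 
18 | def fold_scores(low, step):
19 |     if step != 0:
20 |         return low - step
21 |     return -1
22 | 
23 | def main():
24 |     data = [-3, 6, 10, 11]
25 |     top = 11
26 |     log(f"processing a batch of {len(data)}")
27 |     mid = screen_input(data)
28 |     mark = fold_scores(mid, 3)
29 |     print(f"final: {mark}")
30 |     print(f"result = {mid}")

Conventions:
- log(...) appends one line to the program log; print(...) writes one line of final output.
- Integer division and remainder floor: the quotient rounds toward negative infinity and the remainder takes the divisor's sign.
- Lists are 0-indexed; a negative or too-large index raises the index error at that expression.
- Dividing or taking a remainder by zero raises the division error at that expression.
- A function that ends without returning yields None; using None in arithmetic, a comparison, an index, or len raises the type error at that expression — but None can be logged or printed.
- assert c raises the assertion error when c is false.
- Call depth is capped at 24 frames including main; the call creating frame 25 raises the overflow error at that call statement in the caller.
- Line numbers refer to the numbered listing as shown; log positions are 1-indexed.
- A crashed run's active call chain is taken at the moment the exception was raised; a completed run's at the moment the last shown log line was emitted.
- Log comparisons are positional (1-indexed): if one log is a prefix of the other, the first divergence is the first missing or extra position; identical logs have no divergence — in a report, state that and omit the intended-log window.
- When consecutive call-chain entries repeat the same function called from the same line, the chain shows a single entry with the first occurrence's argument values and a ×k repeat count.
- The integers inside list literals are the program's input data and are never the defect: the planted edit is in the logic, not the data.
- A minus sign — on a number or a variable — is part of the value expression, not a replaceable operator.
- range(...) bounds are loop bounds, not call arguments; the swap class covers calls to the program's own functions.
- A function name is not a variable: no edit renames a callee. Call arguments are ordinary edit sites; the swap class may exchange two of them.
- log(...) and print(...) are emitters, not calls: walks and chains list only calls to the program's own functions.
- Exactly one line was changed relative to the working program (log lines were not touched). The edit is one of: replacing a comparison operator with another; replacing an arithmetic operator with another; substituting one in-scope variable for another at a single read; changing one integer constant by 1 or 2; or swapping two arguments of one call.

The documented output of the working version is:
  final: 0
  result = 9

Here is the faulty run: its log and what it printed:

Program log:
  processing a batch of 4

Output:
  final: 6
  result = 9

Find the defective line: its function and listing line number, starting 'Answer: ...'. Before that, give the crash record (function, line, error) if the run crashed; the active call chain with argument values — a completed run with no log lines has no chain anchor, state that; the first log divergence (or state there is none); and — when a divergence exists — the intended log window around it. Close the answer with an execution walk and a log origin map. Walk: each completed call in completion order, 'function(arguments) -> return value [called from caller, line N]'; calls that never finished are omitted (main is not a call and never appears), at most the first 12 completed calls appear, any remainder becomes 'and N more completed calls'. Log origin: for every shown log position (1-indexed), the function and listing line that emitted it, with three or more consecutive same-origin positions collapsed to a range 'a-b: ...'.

Answer: the defect is in fold_scores at line 20.
Key observation: Log streams are identical — the defect surfaces only in the printed output.
Call chain: main.
First divergence: there is none — every log position agrees.
Execution walk:
  scan_readings([-3, 6, 10, 11]) -> -3  [called from screen_input, line 14]
  rank_cells(-1, 9) -> 9  [called from rank_cells, line 4]
  rank_cells(1, 8) -> 9  [called from rank_cells, line 4]
  rank_cells(3, 5) -> 9  [called from rank_cells, line 4]
  rank_cells(5, 0) -> 9  [called from screen_input, line 16]
  screen_input([-3, 6, 10, 11]) -> 9  [called from main, line 27]
  fold_scores(9, 3) -> 6  [called from main, line 28]
Log line origins:
  1: from main, line 26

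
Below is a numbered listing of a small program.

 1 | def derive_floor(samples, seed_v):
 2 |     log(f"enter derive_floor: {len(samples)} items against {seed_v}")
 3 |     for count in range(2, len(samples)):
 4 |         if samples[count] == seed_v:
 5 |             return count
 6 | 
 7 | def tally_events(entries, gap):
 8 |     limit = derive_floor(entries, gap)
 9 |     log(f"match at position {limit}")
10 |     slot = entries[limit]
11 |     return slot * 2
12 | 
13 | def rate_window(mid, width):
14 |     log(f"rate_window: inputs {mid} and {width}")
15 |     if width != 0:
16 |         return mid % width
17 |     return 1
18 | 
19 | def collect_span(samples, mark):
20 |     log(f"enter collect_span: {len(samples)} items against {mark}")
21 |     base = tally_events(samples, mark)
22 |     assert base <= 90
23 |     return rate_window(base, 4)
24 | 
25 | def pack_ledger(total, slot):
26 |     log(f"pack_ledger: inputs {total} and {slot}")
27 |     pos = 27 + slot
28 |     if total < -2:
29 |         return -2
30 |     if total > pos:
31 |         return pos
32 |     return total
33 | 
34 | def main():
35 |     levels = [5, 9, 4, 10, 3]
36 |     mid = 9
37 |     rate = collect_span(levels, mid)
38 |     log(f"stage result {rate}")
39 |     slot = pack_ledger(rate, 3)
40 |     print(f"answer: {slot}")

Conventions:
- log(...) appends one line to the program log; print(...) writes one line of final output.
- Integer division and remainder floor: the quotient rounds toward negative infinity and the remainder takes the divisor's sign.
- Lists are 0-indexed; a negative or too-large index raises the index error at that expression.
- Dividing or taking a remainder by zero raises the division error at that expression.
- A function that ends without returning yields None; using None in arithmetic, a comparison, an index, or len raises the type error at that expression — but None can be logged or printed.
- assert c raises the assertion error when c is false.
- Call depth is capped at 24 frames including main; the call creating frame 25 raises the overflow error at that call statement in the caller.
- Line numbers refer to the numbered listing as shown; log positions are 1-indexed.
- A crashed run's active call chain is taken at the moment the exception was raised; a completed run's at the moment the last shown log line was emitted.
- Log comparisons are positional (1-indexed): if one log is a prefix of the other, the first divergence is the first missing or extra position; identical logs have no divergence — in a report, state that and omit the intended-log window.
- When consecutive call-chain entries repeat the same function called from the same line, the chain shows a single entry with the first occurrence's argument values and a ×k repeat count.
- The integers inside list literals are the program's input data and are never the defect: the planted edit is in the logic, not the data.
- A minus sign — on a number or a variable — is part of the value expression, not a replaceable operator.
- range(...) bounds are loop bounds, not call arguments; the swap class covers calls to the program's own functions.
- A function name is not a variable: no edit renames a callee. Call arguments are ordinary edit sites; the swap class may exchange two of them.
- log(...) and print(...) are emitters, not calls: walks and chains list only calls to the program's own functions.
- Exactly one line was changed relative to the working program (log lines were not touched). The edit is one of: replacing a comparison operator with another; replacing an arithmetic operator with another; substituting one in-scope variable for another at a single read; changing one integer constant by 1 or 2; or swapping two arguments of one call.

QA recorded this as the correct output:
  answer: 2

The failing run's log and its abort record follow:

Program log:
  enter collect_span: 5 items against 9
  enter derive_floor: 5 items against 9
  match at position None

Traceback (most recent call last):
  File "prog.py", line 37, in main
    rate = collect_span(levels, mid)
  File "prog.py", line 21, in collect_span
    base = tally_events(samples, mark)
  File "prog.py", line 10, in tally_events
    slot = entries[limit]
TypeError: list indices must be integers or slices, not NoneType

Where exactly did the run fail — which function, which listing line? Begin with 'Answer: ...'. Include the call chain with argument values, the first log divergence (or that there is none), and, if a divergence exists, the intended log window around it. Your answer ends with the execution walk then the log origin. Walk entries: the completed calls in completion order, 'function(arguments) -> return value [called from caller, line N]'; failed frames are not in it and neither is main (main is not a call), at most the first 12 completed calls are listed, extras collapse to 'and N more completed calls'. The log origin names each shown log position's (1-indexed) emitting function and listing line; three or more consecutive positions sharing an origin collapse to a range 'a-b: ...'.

Answer: the error was raised in tally_events, line 10.
Key fact: Position 3 is the first bad log line: 'match at position None' should read 'match at position 1'.
Call chain: main -> collect_span([5, 9, 4, 10, 3], 9) (called at line 37) -> tally_events([5, 9, 4, 10, 3], 9) (called at line 21).
First divergence: position 3; shown 'match at position None' vs intended 'match at position 1'.
Intended log window:
  1: enter collect_span: 5 items against 9
  2: enter derive_floor: 5 items against 9
  3: match at position 1
  4: rate_window: inputs 18 and 4
Execution walk:
  derive_floor([5, 9, 4, 10, 3], 9) -> None  [called from tally_events, line 8]
Log line origins:
  1 — collect_span, line 20
  2 — derive_floor, line 2
  3 — tally_events, line 9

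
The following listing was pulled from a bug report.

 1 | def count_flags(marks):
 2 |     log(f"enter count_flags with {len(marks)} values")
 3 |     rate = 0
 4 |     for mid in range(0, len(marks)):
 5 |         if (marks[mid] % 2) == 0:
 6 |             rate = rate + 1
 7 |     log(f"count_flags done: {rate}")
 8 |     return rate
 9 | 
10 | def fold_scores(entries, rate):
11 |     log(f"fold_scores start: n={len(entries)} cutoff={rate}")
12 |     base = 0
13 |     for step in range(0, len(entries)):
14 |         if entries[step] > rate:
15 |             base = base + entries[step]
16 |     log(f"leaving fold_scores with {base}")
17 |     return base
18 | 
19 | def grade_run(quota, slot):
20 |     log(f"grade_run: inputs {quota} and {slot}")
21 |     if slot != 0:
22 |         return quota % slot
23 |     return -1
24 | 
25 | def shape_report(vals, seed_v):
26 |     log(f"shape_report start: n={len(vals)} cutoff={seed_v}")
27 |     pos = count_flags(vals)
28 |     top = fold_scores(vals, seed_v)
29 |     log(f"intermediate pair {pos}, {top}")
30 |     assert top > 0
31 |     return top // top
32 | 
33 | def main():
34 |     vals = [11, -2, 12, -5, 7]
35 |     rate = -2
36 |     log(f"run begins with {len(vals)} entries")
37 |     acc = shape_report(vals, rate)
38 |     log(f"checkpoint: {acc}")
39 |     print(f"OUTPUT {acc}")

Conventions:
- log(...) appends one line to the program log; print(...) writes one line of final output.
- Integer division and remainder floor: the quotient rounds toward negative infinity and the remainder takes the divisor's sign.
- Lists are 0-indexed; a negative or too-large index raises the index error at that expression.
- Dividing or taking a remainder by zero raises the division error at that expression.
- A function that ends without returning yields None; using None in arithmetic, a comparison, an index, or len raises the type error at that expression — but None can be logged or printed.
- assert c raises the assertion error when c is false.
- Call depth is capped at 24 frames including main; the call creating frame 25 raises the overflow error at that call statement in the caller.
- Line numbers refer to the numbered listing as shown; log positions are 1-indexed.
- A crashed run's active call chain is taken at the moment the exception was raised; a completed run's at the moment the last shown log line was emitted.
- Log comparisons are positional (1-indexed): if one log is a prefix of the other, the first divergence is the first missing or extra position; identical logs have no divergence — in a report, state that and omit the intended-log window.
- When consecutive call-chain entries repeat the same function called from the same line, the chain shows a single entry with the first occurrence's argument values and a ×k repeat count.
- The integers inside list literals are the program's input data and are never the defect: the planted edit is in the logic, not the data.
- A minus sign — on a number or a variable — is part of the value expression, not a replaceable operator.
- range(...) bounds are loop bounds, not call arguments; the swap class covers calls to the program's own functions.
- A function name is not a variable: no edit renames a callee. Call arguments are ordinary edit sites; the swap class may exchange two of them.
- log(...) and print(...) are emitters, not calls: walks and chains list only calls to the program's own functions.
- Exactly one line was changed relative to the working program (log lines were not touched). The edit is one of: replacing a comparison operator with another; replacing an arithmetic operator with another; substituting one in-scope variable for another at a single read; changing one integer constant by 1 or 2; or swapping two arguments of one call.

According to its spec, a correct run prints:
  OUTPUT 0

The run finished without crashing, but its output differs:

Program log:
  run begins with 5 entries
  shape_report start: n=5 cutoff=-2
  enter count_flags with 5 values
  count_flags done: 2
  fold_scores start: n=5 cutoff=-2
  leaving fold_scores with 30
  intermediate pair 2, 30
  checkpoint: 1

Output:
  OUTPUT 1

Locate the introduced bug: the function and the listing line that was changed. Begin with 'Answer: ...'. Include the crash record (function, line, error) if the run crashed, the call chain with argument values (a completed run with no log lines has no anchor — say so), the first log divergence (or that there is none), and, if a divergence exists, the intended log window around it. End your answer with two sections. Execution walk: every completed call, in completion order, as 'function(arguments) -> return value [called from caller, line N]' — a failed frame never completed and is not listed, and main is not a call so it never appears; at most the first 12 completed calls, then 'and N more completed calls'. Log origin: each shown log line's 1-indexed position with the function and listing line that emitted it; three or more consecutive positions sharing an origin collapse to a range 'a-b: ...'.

Answer: the defect is in shape_report at line 31.
Key fact: Everything matches until log position 8, which reads 'checkpoint: 1' in place of 'checkpoint: 0'.
Call chain: main.
First divergence: position 8 — the shown line 'checkpoint: 1' should read 'checkpoint: 0'.
Intended log window:
  6: leaving fold_scores with 30
  7: intermediate pair 2, 30
  8: checkpoint: 0
Execution walk:
  count_flags([11, -2, 12, -5, 7]) -> 2  [called from shape_report, line 27]
  fold_scores([11, -2, 12, -5, 7], -2) -> 30  [called from shape_report, line 28]
  shape_report([11, -2, 12, -5, 7], -2) -> 1  [called from main, line 37]
Log line origins:
  1: emitted by main (line 36)
  2: emitted by shape_report (line 26)
  3: emitted by count_flags (line 2)
  4: emitted by count_flags (line 7)
  5: emitted by fold_scores (line 11)
  6: emitted by fold_scores (line 16)
  7: emitted by shape_report (line 29)
  8: emitted by main (line 38)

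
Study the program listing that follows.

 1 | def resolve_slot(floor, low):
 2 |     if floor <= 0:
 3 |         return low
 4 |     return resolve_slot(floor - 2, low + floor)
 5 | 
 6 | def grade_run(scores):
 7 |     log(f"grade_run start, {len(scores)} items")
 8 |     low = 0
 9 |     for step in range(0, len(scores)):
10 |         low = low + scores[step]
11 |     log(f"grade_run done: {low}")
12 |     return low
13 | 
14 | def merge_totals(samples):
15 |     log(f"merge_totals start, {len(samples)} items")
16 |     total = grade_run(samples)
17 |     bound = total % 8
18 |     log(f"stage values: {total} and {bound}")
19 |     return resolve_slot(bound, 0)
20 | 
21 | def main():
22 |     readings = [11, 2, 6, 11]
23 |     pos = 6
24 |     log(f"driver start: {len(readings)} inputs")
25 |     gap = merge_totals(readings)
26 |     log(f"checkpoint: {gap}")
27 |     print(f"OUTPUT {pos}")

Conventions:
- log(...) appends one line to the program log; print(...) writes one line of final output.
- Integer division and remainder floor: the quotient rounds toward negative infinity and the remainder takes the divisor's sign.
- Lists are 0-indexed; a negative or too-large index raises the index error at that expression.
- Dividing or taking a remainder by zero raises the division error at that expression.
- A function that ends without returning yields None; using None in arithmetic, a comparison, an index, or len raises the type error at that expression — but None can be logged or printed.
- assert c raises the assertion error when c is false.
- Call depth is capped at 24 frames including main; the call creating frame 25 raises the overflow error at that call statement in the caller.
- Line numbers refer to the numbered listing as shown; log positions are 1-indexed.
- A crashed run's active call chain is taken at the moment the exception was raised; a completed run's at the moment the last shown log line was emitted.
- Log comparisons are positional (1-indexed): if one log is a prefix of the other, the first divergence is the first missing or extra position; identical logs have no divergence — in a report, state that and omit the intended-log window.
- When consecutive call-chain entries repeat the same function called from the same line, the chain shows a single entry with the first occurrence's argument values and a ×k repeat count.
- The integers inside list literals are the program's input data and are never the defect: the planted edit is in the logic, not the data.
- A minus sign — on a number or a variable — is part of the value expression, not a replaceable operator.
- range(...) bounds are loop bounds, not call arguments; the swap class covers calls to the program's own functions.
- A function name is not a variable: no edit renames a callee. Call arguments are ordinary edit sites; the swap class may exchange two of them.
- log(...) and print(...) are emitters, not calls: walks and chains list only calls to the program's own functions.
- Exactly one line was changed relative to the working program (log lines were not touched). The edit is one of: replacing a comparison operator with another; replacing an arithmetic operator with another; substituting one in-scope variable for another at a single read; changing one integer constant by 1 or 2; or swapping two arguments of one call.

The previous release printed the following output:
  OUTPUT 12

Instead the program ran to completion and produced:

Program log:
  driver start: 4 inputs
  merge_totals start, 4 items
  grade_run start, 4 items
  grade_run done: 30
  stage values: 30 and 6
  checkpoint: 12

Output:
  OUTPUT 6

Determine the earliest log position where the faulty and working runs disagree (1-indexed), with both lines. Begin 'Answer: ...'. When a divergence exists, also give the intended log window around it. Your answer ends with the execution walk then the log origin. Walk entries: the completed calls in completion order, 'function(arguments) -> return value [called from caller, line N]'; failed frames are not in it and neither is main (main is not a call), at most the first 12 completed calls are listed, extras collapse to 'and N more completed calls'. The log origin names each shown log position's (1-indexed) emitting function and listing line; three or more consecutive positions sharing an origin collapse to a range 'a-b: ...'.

Answer: there is none — every log position agrees.
Execution walk:
  grade_run([11, 2, 6, 11]) -> 30  [called from merge_totals, line 16]
  resolve_slot(0, 12) -> 12  [called from resolve_slot, line 4]
  resolve_slot(2, 10) -> 12  [called from resolve_slot, line 4]
  resolve_slot(4, 6) -> 12  [called from resolve_slot, line 4]
  resolve_slot(6, 0) -> 12  [called from merge_totals, line 19]
  merge_totals([11, 2, 6, 11]) -> 12  [called from main, line 25]
Log origins:
  1: emitted by main (line 24)
  2: emitted by merge_totals (line 15)
  3: emitted by grade_run (line 7)
  4: emitted by grade_run (line 11)
  5: emitted by merge_totals (line 18)
  6: emitted by main (line 26)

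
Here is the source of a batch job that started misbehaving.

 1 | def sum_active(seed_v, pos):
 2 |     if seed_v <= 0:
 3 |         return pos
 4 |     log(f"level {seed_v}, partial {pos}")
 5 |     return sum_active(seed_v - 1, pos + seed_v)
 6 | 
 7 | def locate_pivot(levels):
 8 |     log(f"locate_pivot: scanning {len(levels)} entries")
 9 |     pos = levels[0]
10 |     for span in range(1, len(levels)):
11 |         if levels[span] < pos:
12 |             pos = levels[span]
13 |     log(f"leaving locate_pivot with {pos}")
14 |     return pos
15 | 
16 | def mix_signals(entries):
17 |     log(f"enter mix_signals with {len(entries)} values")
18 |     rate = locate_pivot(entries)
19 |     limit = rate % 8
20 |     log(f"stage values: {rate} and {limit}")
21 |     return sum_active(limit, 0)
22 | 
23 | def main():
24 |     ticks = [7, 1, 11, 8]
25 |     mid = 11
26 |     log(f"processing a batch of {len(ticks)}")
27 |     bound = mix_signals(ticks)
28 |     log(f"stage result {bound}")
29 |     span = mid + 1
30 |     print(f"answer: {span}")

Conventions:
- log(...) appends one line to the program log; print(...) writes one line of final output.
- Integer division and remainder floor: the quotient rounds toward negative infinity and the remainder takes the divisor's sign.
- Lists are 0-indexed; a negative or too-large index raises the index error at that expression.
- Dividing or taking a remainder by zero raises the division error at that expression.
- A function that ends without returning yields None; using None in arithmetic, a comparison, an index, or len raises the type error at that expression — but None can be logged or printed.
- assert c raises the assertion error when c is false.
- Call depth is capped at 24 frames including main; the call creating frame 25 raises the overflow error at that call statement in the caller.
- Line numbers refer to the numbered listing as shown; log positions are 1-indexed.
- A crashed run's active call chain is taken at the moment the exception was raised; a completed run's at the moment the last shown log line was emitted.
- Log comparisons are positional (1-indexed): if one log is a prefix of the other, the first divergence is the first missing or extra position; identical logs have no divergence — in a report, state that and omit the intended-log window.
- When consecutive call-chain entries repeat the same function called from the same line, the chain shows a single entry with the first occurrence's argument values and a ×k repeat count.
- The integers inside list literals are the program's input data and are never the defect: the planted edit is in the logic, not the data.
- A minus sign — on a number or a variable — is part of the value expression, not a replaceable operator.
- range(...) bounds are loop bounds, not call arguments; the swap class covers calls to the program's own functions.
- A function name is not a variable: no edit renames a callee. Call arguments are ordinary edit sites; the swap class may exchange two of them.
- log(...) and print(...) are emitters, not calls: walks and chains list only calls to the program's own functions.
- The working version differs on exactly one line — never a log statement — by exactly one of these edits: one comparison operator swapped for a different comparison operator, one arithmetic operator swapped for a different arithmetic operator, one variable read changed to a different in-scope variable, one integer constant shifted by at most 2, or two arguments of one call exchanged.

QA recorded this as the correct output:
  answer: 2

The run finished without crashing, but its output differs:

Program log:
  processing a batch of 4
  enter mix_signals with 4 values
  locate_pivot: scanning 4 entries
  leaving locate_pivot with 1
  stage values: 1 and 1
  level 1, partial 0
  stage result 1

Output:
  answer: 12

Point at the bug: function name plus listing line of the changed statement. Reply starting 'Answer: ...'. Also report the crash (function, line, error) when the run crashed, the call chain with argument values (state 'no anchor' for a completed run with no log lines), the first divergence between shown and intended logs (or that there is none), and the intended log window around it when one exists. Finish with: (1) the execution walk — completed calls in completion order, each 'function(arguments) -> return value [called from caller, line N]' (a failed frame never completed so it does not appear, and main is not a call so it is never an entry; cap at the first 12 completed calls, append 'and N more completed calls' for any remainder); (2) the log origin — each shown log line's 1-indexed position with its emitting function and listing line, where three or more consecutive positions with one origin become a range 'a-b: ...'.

Answer: the defect is in main at line 29.
The tell: No log line changed; the fault shows up purely in the output.
Call chain: main.
First divergence: there is none — every log position agrees.
Execution walk:
  locate_pivot([7, 1, 11, 8]) -> 1  [called from mix_signals, line 18]
  sum_active(0, 1) -> 1  [called from sum_active, line 5]
  sum_active(1, 0) -> 1  [called from mix_signals, line 21]
  mix_signals([7, 1, 11, 8]) -> 1  [called from main, line 27]
Log origin:
  1: emitted by main (line 26)
  2: emitted by mix_signals (line 17)
  3: emitted by locate_pivot (line 8)
  4: emitted by locate_pivot (line 13)
  5: emitted by mix_signals (line 20)
  6: emitted by sum_active (line 4)
  7: emitted by main (line 28)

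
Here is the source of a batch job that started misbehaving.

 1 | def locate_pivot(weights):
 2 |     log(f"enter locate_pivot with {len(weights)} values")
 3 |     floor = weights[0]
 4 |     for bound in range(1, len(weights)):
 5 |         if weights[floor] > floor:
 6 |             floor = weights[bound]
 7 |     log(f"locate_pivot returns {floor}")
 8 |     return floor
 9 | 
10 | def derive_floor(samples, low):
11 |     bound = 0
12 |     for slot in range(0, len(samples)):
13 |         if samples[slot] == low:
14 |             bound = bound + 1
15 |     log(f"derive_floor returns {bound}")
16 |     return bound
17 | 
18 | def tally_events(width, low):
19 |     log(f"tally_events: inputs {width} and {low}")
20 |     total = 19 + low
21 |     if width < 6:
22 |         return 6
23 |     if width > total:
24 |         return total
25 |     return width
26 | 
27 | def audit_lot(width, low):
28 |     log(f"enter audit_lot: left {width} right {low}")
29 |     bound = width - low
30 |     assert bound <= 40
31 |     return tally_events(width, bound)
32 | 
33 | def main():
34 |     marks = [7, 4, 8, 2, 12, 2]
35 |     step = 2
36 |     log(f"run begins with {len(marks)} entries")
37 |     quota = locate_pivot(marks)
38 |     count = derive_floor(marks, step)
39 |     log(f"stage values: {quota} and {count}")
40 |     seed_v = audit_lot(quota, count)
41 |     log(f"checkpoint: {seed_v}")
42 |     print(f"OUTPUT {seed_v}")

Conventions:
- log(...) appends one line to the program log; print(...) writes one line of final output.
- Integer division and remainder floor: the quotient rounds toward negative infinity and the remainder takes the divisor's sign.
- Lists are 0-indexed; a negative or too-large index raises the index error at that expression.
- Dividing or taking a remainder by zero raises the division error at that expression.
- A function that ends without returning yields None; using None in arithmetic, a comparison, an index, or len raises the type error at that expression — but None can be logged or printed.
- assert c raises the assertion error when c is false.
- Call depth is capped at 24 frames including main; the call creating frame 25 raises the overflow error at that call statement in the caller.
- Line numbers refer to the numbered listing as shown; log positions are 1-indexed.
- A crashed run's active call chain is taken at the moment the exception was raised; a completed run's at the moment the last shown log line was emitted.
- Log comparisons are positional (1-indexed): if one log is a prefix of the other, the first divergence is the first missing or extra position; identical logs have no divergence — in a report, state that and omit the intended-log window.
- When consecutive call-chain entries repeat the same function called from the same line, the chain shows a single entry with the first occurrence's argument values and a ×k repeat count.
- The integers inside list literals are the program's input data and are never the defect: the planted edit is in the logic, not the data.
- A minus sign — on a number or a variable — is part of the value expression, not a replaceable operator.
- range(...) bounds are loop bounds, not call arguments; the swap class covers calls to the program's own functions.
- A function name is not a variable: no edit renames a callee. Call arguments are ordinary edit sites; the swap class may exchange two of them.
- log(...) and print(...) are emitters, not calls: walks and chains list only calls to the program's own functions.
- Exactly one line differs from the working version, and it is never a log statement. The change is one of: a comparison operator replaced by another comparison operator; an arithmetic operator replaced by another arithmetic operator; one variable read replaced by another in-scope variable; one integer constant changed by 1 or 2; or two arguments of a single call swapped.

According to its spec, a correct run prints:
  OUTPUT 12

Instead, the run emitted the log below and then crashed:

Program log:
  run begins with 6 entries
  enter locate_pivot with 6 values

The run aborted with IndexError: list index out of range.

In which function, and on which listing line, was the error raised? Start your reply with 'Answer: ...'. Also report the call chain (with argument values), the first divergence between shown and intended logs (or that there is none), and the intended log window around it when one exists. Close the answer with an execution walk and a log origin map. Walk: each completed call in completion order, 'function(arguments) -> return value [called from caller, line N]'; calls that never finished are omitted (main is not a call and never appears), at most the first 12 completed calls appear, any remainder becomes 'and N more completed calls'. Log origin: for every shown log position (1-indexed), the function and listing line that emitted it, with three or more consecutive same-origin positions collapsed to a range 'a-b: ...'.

Answer: the error was raised in locate_pivot, line 5.
Key observation: The shown log is a 2-line prefix of the intended one, whose next entry is 'locate_pivot returns 12'.
Call chain: main -> locate_pivot([7, 4, 8, 2, 12, 2]) (called at line 37).
First divergence: position 3 — the faulty run's log ends after 2 lines; the working version continues with 'locate_pivot returns 12'.
Intended log window:
  1: run begins with 6 entries
  2: enter locate_pivot with 6 values
  3: locate_pivot returns 12
  4: derive_floor returns 2
Execution walk:
  (no call completed)
Log origin:
  1: from main, line 36
  2: from locate_pivot, line 2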